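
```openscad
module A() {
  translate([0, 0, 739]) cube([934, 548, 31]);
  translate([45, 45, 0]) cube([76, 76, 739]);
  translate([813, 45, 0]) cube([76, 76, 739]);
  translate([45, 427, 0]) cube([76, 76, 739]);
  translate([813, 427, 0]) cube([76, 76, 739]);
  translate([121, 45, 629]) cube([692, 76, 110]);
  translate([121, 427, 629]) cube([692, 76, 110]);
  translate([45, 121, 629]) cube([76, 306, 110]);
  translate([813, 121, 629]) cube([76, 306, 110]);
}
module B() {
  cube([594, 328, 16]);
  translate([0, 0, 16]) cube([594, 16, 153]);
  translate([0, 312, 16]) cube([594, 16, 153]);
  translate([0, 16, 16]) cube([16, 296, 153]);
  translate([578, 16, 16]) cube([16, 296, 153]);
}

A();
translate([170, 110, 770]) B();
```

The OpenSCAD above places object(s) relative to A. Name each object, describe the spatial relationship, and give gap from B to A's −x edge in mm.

A is a table. B is an open box. The open box is on top of the table, centred. The gap from the open box to the table's −x edge is 170 mm.

The open box's min-x is at 170; the table's min-x is 0; gap = 170 mm.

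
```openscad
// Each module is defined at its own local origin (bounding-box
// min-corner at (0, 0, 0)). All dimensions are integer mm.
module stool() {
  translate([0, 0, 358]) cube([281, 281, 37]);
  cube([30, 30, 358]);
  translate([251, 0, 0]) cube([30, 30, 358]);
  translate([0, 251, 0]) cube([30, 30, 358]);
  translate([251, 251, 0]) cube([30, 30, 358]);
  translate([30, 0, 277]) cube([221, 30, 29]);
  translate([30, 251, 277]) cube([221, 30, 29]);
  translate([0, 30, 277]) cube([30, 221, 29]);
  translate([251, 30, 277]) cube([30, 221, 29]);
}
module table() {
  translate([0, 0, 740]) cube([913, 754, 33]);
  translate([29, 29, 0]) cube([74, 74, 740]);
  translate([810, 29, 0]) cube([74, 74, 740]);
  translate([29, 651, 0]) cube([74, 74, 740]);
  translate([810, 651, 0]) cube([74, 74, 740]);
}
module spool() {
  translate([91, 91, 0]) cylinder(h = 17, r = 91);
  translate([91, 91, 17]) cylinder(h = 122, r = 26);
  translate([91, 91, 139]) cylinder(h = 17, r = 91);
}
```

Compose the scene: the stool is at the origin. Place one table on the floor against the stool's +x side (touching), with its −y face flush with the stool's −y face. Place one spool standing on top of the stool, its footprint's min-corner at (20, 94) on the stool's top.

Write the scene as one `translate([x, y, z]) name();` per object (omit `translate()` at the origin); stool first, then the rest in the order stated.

stool();
translate([281, 0, 0]) table();
translate([20, 94, 395]) spool();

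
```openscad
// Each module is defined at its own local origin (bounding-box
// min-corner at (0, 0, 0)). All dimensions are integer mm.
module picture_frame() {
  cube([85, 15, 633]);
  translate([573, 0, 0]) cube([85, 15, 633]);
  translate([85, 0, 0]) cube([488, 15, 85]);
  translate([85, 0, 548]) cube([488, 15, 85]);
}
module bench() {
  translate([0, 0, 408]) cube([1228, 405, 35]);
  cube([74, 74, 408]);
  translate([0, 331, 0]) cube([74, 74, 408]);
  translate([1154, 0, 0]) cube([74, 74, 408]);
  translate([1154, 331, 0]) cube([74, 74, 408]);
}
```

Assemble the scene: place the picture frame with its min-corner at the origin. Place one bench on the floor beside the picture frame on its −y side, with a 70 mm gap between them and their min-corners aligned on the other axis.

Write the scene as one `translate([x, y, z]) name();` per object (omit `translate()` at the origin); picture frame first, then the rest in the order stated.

picture_frame();
translate([0, -475, 0]) bench();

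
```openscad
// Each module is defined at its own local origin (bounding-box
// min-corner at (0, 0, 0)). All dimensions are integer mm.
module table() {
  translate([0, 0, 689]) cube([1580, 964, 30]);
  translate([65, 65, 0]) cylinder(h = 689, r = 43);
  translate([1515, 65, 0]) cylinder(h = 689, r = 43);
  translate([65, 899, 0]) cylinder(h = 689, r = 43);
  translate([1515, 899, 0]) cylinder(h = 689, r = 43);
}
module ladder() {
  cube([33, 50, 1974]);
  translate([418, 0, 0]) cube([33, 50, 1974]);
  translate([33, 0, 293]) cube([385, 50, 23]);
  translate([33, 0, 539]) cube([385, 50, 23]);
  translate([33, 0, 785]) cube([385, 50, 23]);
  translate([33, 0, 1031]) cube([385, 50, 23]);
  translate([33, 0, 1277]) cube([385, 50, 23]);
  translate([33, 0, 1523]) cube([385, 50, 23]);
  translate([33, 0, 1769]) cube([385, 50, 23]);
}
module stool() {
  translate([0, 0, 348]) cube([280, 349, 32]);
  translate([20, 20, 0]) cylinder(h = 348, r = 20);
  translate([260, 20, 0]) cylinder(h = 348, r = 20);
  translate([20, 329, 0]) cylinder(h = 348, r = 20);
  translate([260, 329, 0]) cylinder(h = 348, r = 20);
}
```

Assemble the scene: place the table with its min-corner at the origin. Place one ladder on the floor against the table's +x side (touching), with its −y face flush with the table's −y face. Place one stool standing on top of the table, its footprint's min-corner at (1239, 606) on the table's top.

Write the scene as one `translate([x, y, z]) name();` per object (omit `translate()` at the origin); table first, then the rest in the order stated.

table();
translate([1580, 0, 0]) ladder();
translate([1239, 606, 719]) stool();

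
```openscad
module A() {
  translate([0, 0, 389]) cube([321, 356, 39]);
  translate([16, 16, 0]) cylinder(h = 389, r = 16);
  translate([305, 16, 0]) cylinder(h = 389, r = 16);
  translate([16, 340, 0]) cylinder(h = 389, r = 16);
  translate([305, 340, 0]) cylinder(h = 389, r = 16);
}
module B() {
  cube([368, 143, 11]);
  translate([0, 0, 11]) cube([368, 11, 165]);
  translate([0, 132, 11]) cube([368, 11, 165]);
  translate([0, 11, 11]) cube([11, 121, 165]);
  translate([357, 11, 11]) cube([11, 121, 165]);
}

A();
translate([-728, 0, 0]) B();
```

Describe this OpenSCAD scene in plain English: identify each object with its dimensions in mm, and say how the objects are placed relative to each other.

A is a simple wooden stool: a rectangular seat 321 mm (x) by 356 mm (y), 39 mm thick, top face at z = 428 mm, on four round legs, each 32 mm in diameter. The legs rest on z = 0, each leg's axis is inset half a diameter from the nearest pair of seat edges (so the leg's bounding box is flush with the corner).

B is an open storage box with external size 368×143×176 mm and wall thickness 11 mm (the base is also 11 mm thick). The base covers the whole footprint; the four walls stand on the base, with the y-facing walls full-width and the x-facing walls fitting between their inner faces.

The open box is on the floor beside the stool on its −x side.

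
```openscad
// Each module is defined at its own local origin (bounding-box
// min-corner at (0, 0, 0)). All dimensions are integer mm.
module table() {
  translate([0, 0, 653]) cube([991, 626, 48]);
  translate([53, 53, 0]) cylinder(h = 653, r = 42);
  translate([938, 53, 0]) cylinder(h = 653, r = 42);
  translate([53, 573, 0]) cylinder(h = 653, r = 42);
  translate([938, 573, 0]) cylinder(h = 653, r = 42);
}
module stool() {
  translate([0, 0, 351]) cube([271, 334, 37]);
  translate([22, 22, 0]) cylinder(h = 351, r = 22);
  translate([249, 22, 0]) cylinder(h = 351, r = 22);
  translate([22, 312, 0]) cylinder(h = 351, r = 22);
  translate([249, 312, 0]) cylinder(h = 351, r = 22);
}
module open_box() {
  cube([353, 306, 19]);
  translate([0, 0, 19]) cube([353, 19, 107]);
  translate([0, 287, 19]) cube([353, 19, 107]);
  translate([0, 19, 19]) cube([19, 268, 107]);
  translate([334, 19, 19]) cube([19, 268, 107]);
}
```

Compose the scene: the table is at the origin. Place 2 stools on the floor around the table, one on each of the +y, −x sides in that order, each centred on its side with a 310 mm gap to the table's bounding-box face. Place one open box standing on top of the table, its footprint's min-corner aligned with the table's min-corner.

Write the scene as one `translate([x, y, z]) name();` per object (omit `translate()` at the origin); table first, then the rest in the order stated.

table();
translate([360, 936, 0]) stool();
translate([-581, 146, 0]) stool();
translate([0, 0, 701]) open_box();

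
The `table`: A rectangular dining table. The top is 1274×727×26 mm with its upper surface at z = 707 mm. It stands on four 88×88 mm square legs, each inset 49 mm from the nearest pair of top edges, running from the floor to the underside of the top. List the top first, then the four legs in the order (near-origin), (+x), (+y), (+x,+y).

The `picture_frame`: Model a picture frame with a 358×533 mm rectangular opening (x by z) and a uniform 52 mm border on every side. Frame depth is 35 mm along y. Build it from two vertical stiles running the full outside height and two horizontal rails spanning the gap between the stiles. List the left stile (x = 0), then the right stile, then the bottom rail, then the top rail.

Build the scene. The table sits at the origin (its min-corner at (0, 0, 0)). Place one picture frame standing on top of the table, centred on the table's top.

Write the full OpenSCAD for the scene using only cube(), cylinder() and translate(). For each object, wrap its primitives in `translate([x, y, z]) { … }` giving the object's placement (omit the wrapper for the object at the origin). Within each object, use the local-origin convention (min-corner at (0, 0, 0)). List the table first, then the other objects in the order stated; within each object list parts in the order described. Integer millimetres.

translate([0, 0, 681]) cube([1274, 727, 26]);
translate([49, 49, 0]) cube([88, 88, 681]);
translate([1137, 49, 0]) cube([88, 88, 681]);
translate([49, 590, 0]) cube([88, 88, 681]);
translate([1137, 590, 0]) cube([88, 88, 681]);
translate([406, 346, 707]) {
  cube([52, 35, 637]);
  translate([410, 0, 0]) cube([52, 35, 637]);
  translate([52, 0, 0]) cube([358, 35, 52]);
  translate([52, 0, 585]) cube([358, 35, 52]);
}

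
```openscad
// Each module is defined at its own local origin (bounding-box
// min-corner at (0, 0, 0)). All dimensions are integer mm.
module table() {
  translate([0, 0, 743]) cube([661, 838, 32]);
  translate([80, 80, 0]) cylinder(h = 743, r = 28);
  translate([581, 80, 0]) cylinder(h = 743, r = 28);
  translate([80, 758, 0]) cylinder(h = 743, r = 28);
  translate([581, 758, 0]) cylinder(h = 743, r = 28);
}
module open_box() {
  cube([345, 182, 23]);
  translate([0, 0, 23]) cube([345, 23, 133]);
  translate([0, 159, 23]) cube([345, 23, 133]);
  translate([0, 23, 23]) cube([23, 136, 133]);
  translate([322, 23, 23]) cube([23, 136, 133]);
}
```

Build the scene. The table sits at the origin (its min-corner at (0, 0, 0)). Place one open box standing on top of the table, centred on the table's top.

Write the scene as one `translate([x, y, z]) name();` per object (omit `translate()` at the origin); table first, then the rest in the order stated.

table();
translate([158, 328, 775]) open_box();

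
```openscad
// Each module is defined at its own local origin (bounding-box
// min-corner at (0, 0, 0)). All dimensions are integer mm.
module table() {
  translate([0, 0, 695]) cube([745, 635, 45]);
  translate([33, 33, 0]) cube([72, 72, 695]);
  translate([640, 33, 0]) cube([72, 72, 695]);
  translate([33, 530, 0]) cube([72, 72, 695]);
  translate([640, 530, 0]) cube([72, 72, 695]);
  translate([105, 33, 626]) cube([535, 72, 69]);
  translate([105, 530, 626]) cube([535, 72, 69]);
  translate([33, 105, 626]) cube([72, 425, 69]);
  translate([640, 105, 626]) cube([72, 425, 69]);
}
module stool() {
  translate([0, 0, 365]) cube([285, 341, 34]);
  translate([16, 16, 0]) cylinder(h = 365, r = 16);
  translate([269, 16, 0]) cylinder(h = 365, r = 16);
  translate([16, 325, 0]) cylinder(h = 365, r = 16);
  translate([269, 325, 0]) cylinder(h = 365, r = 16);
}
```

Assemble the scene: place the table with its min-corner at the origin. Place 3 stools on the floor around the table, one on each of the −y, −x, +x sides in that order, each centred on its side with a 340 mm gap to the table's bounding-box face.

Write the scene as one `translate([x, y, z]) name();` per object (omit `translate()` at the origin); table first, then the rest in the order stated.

table();
translate([230, -681, 0]) stool();
translate([-625, 147, 0]) stool();
translate([1085, 147, 0]) stool();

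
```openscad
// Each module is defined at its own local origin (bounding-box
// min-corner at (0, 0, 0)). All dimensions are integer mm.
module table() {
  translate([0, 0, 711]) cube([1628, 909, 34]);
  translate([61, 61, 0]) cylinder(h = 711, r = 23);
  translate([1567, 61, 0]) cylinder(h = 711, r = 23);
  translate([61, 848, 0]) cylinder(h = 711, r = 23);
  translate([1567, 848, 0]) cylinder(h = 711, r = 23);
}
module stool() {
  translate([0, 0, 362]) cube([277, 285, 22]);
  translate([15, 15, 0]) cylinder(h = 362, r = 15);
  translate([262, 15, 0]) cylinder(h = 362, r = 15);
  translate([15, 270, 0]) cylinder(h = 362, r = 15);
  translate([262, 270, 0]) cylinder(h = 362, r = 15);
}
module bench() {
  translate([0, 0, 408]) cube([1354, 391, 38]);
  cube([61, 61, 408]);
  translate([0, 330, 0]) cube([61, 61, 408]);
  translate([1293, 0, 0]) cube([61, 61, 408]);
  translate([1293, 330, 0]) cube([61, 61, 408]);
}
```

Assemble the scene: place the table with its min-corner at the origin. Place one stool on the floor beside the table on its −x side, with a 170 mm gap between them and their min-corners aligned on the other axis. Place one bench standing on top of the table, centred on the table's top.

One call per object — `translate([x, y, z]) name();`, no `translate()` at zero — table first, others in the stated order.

table();
translate([-447, 0, 0]) stool();
translate([137, 259, 745]) bench();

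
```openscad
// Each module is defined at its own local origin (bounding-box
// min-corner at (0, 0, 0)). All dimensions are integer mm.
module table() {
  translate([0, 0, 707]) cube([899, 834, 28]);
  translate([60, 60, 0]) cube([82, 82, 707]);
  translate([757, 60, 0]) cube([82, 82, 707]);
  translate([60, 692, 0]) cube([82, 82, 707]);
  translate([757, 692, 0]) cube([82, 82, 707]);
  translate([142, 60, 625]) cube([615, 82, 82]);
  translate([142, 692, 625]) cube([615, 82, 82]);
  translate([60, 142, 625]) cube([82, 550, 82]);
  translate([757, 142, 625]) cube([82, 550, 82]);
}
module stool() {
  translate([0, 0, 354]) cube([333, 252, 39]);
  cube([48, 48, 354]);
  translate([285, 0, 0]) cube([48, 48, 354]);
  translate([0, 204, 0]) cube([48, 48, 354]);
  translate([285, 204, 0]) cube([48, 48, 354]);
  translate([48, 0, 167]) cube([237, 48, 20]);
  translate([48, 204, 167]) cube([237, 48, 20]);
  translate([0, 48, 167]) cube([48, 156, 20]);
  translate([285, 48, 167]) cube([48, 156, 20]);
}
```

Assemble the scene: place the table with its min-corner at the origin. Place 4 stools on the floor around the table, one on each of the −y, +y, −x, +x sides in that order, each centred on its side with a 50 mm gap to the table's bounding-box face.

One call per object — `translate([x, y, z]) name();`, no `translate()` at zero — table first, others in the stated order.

table();
translate([283, -302, 0]) stool();
translate([283, 884, 0]) stool();
translate([-383, 291, 0]) stool();
translate([949, 291, 0]) stool();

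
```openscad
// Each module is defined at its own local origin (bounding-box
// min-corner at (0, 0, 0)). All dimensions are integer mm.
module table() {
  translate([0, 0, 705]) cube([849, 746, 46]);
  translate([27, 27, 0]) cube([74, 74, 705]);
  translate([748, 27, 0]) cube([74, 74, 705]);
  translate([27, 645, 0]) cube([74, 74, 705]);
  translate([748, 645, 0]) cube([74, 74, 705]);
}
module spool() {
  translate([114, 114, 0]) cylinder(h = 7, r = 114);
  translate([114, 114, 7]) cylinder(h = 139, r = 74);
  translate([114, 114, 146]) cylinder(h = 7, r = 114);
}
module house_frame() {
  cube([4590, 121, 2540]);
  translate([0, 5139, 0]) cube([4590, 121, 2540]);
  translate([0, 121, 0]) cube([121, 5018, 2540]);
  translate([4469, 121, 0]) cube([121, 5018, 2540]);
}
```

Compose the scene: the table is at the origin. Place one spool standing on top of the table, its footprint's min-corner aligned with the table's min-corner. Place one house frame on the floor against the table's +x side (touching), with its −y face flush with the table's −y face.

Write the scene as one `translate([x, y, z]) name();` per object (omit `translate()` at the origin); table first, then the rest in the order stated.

table();
translate([0, 0, 751]) spool();
translate([849, 0, 0]) house_frame();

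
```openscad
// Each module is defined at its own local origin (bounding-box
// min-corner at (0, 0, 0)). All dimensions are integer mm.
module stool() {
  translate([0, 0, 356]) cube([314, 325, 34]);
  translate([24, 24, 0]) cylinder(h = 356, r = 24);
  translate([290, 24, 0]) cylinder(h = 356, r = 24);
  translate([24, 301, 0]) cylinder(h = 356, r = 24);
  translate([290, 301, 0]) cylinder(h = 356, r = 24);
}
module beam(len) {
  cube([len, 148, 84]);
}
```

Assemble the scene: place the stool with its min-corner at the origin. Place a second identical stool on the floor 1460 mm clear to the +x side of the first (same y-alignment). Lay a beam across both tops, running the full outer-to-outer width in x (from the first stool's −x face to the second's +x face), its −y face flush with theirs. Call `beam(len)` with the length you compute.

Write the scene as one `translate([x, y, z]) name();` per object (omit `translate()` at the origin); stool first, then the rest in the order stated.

stool();
translate([1774, 0, 0]) stool();
translate([0, 0, 390]) beam(2088);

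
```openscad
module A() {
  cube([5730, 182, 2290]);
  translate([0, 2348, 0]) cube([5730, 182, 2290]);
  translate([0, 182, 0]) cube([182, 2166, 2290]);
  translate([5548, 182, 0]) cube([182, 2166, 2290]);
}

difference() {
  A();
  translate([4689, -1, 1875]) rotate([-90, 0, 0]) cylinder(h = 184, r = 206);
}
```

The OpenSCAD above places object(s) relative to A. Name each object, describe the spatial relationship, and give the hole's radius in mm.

A is a house frame. The house frame has a circular hole through its front wall. The hole's radius is 206 mm.

The subtracted cylinder has r = 206 mm.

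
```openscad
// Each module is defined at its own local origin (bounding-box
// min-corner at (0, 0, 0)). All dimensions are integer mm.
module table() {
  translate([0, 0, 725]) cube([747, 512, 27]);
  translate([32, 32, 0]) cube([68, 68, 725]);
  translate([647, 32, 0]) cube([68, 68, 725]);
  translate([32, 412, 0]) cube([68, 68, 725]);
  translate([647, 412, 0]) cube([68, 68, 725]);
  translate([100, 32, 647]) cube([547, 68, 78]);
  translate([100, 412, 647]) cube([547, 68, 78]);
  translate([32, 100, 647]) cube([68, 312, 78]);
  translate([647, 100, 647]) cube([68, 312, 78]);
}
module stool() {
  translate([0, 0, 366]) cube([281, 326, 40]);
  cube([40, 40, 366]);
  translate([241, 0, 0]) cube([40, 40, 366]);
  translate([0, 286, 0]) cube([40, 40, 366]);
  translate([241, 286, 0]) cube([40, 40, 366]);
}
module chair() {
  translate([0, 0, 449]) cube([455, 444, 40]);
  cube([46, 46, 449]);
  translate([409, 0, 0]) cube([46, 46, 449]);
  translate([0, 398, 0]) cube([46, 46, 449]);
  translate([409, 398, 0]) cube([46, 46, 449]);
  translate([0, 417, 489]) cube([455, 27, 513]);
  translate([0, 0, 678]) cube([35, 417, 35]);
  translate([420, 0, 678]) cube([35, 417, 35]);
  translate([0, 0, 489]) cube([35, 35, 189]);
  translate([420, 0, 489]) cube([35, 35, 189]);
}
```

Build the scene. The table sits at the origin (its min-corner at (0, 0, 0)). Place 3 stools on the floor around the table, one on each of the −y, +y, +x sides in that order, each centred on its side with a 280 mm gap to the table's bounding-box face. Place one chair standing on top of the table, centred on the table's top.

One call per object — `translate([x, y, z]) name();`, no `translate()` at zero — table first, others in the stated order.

table();
translate([233, -606, 0]) stool();
translate([233, 792, 0]) stool();
translate([1027, 93, 0]) stool();
translate([146, 34, 752]) chair();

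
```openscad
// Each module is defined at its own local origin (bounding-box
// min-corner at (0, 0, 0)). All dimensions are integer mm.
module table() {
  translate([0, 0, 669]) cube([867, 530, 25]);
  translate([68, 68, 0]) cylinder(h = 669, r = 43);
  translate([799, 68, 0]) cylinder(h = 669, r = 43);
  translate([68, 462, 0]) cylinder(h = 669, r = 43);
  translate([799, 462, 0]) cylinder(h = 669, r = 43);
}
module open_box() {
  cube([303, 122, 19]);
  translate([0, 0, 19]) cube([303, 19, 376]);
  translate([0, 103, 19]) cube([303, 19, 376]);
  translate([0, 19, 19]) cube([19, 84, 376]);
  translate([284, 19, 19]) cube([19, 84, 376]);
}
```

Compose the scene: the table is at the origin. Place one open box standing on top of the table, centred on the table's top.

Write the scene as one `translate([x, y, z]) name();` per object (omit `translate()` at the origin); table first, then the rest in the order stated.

table();
translate([282, 204, 694]) open_box();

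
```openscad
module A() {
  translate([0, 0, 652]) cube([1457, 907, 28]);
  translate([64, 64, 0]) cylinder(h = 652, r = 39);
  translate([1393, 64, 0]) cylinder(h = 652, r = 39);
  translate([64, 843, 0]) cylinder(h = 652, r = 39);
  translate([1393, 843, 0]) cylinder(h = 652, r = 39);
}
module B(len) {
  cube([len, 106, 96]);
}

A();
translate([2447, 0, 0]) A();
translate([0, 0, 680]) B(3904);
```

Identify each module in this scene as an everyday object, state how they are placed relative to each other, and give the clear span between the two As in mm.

Second table starts at x = 2447; first ends at x = 1457; clear span = 2447 − 1457 = 990 mm.

A is a table. B is a beam. A beam spans the tops of two tables. The clear span between the two tables is 990 mm.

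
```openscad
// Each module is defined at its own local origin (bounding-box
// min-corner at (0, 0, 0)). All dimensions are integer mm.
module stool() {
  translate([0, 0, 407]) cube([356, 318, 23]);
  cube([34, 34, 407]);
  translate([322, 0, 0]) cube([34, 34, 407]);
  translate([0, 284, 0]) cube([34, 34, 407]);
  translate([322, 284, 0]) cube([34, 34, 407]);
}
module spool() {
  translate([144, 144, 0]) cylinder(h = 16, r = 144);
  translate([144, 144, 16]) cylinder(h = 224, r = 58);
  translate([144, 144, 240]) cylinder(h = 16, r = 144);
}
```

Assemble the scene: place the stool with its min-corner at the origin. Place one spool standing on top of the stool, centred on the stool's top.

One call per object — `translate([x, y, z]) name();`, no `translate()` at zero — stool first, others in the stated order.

stool();
translate([34, 15, 430]) spool();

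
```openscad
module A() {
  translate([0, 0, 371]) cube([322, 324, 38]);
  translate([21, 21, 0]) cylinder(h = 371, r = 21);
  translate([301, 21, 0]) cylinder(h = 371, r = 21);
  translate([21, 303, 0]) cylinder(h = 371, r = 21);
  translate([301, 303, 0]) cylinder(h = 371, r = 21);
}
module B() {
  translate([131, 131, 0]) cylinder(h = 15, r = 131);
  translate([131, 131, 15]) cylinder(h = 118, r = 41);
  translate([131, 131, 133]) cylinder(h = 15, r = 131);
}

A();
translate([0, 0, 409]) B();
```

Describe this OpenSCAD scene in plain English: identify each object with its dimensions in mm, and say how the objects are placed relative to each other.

A is a simple wooden stool: a rectangular seat 322 mm (x) by 324 mm (y), 38 mm thick, top face at z = 409 mm, on four round legs, each 42 mm in diameter. The legs rest on z = 0, each leg's axis is inset half a diameter from the nearest pair of seat edges (so the leg's bounding box is flush with the corner).

B is a spool: two coaxial disc flanges of radius 131 mm and thickness 15 mm, joined by a core cylinder of radius 41 mm and height 118 mm. The lower flange rests on z = 0 and the three cylinders share a vertical axis.

The spool is on top of the stool.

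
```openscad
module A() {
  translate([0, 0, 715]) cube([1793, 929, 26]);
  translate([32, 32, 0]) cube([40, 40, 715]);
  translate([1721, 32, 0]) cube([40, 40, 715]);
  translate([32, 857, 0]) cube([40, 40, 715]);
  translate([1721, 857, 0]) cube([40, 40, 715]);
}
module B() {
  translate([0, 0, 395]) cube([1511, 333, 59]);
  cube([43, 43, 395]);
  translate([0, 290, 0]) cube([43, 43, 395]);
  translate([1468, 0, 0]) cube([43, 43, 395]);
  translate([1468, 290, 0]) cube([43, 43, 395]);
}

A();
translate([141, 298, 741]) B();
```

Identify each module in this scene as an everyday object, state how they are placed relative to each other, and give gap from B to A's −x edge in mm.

The bench's min-x is at 141; the table's min-x is 0; gap = 141 mm.

A is a table. B is a bench. The bench is on top of the table, centred. The gap from the bench to the table's −x edge is 141 mm.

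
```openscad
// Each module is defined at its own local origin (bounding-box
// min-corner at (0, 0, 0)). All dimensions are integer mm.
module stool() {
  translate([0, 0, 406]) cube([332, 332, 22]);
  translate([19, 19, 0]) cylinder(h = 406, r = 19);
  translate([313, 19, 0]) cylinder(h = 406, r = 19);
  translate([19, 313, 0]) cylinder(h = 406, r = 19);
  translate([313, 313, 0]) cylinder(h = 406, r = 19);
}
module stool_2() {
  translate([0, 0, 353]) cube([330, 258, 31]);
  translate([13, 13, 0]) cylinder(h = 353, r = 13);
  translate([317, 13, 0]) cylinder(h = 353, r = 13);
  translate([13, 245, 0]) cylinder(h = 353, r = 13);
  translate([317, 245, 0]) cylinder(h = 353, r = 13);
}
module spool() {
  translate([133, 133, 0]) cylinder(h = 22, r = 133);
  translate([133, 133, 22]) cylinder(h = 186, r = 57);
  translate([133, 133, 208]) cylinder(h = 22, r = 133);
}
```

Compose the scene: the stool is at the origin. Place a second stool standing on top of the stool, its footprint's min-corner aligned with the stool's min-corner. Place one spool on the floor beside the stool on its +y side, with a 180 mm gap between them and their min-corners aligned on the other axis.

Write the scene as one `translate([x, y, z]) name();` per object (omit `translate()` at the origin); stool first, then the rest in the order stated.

stool();
translate([0, 0, 428]) stool_2();
translate([0, 512, 0]) spool();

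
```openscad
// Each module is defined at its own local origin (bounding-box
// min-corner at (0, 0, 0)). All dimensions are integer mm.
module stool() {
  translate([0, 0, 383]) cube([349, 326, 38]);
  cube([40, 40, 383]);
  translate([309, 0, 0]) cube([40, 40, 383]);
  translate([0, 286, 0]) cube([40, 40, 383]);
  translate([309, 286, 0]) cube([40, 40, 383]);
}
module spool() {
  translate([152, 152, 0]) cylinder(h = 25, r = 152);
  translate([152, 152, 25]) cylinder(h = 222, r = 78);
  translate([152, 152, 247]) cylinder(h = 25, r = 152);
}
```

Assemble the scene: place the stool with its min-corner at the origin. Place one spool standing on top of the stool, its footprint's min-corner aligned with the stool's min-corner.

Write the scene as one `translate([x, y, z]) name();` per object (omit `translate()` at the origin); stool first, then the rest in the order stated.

stool();
translate([0, 0, 421]) spool();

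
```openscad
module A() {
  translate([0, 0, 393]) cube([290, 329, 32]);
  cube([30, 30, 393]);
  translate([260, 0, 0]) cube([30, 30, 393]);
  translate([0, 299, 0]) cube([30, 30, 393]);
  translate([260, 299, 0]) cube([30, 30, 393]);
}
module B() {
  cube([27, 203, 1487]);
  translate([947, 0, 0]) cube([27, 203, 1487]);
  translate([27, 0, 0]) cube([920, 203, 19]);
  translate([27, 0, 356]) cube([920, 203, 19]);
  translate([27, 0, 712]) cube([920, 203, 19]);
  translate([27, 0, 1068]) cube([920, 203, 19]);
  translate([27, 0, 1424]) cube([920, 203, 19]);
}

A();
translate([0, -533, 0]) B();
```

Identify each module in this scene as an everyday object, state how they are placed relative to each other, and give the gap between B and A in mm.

A is a stool. B is a bookshelf. The bookshelf is on the floor beside the stool on its −y side. The gap between the bookshelf and the stool is 330 mm.

The bookshelf's nearest face is 330 mm from the stool's −y face.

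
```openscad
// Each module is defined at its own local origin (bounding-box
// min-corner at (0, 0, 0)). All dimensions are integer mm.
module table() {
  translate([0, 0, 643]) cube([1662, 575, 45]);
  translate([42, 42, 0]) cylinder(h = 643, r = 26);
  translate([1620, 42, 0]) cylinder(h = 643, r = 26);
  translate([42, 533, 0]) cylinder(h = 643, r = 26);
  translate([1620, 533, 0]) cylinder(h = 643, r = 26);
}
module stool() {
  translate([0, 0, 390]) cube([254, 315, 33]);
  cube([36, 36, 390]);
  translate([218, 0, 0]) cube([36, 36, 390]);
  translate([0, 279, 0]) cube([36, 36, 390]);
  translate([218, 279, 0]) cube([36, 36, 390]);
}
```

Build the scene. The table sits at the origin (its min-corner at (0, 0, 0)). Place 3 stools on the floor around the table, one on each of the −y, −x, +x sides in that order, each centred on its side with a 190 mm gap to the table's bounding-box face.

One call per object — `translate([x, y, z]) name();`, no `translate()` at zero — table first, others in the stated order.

table();
translate([704, -505, 0]) stool();
translate([-444, 130, 0]) stool();
translate([1852, 130, 0]) stool();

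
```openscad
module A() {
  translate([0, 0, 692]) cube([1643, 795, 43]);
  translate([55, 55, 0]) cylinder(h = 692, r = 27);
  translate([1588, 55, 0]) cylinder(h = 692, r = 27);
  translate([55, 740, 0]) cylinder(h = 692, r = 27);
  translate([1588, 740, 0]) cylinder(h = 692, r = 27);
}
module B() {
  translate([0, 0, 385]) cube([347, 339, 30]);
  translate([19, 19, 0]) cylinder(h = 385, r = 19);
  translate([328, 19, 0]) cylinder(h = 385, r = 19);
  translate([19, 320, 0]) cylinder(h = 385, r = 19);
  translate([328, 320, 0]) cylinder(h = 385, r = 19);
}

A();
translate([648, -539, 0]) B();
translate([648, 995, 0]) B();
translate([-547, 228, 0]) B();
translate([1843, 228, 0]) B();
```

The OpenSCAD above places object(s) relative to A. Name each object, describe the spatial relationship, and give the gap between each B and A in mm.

A is a table. B is a stool. Four stools sit around the table at the −y, +y, −x, +x sides. The gap between each stool and the table is 200 mm.

Each stool's nearest face is 200 mm from the table's bounding box.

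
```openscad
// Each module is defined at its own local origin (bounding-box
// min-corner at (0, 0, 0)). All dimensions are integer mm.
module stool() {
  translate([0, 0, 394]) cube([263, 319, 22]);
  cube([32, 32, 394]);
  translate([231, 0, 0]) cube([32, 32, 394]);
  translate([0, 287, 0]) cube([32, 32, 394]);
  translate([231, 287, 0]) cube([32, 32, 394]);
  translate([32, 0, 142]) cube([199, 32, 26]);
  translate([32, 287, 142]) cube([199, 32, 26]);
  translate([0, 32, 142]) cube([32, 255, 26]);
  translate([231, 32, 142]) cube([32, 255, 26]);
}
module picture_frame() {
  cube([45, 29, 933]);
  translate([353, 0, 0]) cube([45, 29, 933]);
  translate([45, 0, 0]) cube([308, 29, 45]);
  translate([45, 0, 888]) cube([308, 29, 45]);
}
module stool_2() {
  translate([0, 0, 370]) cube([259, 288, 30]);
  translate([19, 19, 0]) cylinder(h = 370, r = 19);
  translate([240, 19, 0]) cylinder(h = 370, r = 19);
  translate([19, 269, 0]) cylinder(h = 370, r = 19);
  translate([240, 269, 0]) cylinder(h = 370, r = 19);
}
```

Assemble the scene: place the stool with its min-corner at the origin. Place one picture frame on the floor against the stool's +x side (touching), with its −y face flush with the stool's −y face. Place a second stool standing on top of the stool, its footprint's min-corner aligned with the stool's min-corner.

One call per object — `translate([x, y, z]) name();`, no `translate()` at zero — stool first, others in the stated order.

stool();
translate([263, 0, 0]) picture_frame();
translate([0, 0, 416]) stool_2();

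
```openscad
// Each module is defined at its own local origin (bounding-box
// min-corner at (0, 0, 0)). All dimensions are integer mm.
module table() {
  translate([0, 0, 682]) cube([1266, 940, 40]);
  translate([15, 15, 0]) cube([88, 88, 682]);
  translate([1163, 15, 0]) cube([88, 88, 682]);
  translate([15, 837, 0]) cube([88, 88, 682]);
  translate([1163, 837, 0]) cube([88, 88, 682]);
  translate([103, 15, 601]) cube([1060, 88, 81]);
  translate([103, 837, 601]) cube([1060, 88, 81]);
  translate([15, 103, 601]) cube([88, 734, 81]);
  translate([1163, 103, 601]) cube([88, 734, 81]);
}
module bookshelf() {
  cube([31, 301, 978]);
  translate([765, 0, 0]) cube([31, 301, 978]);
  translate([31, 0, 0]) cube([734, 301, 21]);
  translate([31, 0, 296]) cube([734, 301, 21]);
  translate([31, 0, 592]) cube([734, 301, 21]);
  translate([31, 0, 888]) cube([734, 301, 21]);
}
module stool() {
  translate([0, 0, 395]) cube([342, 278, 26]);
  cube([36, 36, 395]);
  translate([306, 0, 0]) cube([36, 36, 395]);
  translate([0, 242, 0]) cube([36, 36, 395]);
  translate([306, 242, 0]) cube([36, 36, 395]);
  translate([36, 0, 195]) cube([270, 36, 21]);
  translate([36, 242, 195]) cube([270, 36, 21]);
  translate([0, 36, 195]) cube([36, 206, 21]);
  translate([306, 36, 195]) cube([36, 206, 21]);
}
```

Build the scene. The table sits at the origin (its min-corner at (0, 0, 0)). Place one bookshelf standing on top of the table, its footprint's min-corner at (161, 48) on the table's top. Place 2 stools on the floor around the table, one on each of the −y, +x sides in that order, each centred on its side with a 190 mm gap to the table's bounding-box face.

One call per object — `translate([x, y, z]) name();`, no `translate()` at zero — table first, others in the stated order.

table();
translate([161, 48, 722]) bookshelf();
translate([462, -468, 0]) stool();
translate([1456, 331, 0]) stool();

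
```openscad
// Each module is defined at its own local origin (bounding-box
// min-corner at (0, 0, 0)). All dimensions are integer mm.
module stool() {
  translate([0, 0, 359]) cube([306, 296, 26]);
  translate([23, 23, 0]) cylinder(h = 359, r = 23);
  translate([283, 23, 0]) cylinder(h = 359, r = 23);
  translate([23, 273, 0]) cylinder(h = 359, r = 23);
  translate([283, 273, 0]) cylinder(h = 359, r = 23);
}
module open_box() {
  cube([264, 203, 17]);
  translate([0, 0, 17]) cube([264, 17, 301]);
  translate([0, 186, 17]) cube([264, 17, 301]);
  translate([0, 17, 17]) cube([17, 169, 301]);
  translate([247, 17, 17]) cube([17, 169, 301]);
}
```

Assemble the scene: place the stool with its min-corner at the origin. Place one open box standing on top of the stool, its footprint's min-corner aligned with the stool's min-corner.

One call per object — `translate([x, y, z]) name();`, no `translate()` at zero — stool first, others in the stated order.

stool();
translate([0, 0, 385]) open_box();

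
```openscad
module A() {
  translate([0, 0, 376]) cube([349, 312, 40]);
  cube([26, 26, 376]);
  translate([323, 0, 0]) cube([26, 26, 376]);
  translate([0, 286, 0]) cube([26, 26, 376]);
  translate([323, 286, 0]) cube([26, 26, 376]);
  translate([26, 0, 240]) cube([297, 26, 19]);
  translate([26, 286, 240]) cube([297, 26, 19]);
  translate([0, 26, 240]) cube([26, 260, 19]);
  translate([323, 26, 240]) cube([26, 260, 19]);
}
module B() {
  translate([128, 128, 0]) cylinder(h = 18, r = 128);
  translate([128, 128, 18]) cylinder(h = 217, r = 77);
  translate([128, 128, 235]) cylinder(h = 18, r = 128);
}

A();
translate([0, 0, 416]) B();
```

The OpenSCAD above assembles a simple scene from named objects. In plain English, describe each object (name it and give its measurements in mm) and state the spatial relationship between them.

A is a four-legged stool. The seat is 349×312 mm, 40 mm thick, top at z = 416 mm. It stands on four square legs, each 26×26 mm in cross-section, from z = 0 to the seat underside, each flush with a corner of the seat. Four stretchers, 26 mm wide and 19 mm tall, connect adjacent legs with their undersides at z = 240 mm, each running between the inner faces of the legs it joins and aligned with the legs' outer faces on the other axis.

B is a spool: two coaxial disc flanges of radius 128 mm and thickness 18 mm, joined by a core cylinder of radius 77 mm and height 217 mm. The lower flange rests on z = 0 and the three cylinders share a vertical axis.

The spool is on top of the stool.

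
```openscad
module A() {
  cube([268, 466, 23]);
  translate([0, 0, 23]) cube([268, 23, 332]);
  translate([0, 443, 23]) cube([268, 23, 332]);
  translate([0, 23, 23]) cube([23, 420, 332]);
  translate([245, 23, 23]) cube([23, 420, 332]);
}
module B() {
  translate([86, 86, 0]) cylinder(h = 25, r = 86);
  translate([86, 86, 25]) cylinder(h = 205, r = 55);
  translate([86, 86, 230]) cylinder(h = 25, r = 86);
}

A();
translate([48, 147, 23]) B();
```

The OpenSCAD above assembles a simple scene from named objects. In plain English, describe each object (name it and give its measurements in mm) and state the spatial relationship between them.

A is an open-topped rectangular box: outside dimensions 268×466×355 mm, with a uniform wall and base thickness of 23 mm. The base is a full 268×466 slab on the floor; four walls sit on top of the base. The front and back walls (the −y and +y sides) span the full width; the two side walls fit between them.

B is a spool: two coaxial disc flanges of radius 86 mm and thickness 25 mm, joined by a core cylinder of radius 55 mm and height 205 mm. The lower flange rests on z = 0 and the three cylinders share a vertical axis.

The spool sits inside the open box, centred.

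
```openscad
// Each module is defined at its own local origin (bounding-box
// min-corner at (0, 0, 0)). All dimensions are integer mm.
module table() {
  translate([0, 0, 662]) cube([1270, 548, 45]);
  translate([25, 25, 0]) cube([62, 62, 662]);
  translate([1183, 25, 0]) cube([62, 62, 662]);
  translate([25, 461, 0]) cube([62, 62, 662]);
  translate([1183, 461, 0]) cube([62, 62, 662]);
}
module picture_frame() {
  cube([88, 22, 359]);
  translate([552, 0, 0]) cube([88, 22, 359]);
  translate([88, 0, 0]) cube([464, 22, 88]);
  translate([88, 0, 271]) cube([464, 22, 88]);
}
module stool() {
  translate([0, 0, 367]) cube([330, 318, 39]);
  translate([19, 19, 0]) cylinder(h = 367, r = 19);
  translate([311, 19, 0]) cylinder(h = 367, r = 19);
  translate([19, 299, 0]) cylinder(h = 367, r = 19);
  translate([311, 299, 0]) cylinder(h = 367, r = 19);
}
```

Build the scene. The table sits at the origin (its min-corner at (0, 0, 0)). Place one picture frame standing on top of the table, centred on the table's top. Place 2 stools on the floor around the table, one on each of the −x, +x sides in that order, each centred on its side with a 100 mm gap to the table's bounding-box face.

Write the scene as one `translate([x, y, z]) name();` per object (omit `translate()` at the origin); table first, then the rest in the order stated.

table();
translate([315, 263, 707]) picture_frame();
translate([-430, 115, 0]) stool();
translate([1370, 115, 0]) stool();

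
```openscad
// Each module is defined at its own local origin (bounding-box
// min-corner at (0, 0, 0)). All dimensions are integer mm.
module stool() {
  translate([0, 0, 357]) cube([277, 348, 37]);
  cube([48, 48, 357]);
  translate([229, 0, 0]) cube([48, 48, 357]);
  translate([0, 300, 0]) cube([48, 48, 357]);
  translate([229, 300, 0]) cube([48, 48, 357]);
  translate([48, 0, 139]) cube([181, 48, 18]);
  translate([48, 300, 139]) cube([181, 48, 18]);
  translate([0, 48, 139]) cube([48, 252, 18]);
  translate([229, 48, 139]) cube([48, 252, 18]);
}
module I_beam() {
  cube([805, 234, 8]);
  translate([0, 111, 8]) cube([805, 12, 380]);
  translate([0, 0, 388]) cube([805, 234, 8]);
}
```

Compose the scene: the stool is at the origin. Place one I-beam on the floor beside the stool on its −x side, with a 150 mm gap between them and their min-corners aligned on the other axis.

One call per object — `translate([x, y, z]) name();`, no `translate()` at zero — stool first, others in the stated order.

stool();
translate([-955, 0, 0]) I_beam();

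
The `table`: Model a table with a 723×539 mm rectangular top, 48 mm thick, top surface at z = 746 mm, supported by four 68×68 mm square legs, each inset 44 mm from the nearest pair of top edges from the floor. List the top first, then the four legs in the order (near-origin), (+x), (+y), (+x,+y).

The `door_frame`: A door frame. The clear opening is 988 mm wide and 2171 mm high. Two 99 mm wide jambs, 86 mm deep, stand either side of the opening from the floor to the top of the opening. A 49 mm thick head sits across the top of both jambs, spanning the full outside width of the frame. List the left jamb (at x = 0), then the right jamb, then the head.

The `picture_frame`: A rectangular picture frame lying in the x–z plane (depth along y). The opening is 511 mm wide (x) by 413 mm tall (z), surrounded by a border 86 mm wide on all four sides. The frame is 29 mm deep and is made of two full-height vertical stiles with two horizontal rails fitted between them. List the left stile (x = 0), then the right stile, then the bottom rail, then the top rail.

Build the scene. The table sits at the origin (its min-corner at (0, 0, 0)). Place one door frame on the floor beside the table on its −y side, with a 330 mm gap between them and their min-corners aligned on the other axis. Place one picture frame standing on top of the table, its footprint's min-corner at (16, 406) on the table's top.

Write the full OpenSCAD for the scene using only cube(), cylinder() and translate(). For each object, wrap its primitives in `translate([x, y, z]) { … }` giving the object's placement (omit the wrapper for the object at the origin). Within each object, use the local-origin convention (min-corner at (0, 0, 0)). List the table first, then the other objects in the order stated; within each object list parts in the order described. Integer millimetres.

translate([0, 0, 698]) cube([723, 539, 48]);
translate([44, 44, 0]) cube([68, 68, 698]);
translate([611, 44, 0]) cube([68, 68, 698]);
translate([44, 427, 0]) cube([68, 68, 698]);
translate([611, 427, 0]) cube([68, 68, 698]);
translate([0, -416, 0]) {
  cube([99, 86, 2171]);
  translate([1087, 0, 0]) cube([99, 86, 2171]);
  translate([0, 0, 2171]) cube([1186, 86, 49]);
}
translate([16, 406, 746]) {
  cube([86, 29, 585]);
  translate([597, 0, 0]) cube([86, 29, 585]);
  translate([86, 0, 0]) cube([511, 29, 86]);
  translate([86, 0, 499]) cube([511, 29, 86]);
}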